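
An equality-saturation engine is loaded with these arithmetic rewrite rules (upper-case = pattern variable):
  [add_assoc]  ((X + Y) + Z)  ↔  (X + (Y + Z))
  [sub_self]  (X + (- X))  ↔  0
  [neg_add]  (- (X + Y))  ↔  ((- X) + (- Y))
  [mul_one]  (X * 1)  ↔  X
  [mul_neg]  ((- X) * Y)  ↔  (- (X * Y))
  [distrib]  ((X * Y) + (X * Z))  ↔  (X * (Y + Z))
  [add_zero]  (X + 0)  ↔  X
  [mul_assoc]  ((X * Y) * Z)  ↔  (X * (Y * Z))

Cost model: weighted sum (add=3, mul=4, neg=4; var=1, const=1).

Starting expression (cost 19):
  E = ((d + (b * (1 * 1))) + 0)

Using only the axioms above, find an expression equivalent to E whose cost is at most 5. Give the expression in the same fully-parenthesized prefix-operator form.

(d + b)   [cost 5]

(1) (1 * 1)  =[mul_one →]=  1    ⊢ ((d + (b * 1)) + 0)
(2) (b * 1)  =[mul_one →]=  b    ⊢ ((d + b) + 0)
(3) ((d + b) + 0)  =[add_zero →]=  (d + b)    ⊢ cost 5, within 5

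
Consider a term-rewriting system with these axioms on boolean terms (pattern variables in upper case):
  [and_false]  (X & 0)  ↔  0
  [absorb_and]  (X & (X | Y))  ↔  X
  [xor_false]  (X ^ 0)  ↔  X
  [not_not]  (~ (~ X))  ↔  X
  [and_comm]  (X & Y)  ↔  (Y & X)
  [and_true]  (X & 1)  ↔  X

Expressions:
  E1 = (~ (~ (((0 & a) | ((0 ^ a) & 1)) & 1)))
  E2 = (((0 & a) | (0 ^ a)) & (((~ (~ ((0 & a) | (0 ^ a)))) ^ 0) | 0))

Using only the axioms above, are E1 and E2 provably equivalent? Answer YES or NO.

1. [and_true →] (((0 & a) | ((0 ^ a) & 1)) & 1)  →  ((0 & a) | ((0 ^ a) & 1));  E1 = (~ (~ ((0 & a) | ((0 ^ a) & 1))))
2. [and_true →] ((0 ^ a) & 1)  →  (0 ^ a);  E1 = (~ (~ ((0 & a) | (0 ^ a))))
3. [not_not →] (~ (~ ((0 & a) | (0 ^ a))))  →  ((0 & a) | (0 ^ a))
4. [absorb_and ←] ((0 & a) | (0 ^ a))  →  (((0 & a) | (0 ^ a)) & (((0 & a) | (0 ^ a)) | 0))
5. [xor_false ←] ((0 & a) | (0 ^ a))  →  (((0 & a) | (0 ^ a)) ^ 0);  E1 = (((0 & a) | (0 ^ a)) & ((((0 & a) | (0 ^ a)) ^ 0) | 0))
6. [not_not ←] ((0 & a) | (0 ^ a))  →  (~ (~ ((0 & a) | (0 ^ a))));  this is E2

YES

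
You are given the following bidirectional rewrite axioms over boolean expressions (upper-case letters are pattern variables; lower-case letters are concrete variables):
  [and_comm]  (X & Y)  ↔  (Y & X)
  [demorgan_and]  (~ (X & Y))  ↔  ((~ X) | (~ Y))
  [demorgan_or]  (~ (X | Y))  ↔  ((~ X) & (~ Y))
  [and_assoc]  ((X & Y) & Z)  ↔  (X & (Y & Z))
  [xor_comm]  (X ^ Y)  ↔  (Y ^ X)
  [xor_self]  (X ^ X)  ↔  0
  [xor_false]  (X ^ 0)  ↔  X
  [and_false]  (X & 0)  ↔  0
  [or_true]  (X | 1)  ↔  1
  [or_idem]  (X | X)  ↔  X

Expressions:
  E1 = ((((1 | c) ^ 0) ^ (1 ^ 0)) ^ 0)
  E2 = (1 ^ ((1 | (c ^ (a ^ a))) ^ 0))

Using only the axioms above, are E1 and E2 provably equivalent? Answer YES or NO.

step 1: xor_false (→) rewrites ((1 | c) ^ 0) into (1 | c), now (((1 | c) ^ (1 ^ 0)) ^ 0)
step 2: xor_false (→) rewrites (1 ^ 0) into 1, now (((1 | c) ^ 1) ^ 0)
step 3: xor_comm (→) rewrites ((1 | c) ^ 1) into (1 ^ (1 | c)), now ((1 ^ (1 | c)) ^ 0)
step 4: xor_false (→) rewrites ((1 ^ (1 | c)) ^ 0) into (1 ^ (1 | c))
step 5: xor_false (←) rewrites (1 | c) into ((1 | c) ^ 0), now (1 ^ ((1 | c) ^ 0))
step 6: xor_false (←) rewrites c into (c ^ 0), now (1 ^ ((1 | (c ^ 0)) ^ 0))
step 7: xor_self (←) rewrites 0 into (a ^ a), which is E2

YES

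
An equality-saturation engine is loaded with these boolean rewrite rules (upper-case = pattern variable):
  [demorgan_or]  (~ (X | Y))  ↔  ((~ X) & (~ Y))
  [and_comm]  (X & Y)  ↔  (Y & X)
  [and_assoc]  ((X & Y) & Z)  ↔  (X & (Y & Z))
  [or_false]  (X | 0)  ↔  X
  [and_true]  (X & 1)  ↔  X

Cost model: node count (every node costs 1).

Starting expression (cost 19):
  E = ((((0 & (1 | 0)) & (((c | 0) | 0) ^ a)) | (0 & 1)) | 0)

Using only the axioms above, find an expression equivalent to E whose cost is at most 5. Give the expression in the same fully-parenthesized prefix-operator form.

1. [or_false →] ((((0 & (1 | 0)) & (((c | 0) | 0) ^ a)) | (0 & 1)) | 0)  →  (((0 & (1 | 0)) & (((c | 0) | 0) ^ a)) | (0 & 1))
2. [or_false →] (c | 0)  →  c;  E = (((0 & (1 | 0)) & ((c | 0) ^ a)) | (0 & 1))
3. [or_false →] (c | 0)  →  c;  E = (((0 & (1 | 0)) & (c ^ a)) | (0 & 1))
4. [or_false →] (1 | 0)  →  1;  E = (((0 & 1) & (c ^ a)) | (0 & 1))
5. [and_true →] (0 & 1)  →  0;  E = (((0 & 1) & (c ^ a)) | 0)
6. [and_true →] (0 & 1)  →  0;  E = ((0 & (c ^ a)) | 0)
7. [or_false →] ((0 & (c ^ a)) | 0)  →  (0 & (c ^ a));  cost 5 ≤ 5, done

(0 & (c ^ a))   [cost 5]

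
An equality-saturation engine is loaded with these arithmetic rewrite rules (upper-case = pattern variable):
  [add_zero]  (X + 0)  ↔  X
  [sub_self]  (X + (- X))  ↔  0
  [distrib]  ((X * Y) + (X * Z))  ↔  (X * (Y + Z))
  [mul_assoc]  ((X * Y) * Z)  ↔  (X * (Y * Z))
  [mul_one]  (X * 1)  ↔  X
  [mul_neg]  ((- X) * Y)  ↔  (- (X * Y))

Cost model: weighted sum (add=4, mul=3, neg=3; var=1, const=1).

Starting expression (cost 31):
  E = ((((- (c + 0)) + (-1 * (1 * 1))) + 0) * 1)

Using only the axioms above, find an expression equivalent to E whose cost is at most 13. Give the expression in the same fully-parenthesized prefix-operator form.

step 1: mul_one (→) rewrites ((((- (c + 0)) + (-1 * (1 * 1))) + 0) * 1) into (((- (c + 0)) + (-1 * (1 * 1))) + 0)
step 2: add_zero (→) rewrites (c + 0) into c, now (((- c) + (-1 * (1 * 1))) + 0)
step 3: mul_one (→) rewrites (1 * 1) into 1, now (((- c) + (-1 * 1)) + 0)
step 4: add_zero (→) rewrites (((- c) + (-1 * 1)) + 0) into ((- c) + (-1 * 1)), reaching cost 13 (bound 13)

((- c) + (-1 * 1))   [cost 13]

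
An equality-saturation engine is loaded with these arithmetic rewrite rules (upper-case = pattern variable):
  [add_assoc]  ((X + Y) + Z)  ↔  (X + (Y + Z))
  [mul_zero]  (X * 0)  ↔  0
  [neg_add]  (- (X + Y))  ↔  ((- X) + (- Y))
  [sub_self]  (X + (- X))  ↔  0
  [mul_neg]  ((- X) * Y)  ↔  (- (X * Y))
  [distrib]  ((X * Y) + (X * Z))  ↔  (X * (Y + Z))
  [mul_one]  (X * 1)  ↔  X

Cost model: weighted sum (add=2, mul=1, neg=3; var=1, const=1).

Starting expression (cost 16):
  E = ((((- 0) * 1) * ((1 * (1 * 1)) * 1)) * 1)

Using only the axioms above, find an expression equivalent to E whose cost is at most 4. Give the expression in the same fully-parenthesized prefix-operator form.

step 1: mul_one (→) rewrites ((1 * (1 * 1)) * 1) into (1 * (1 * 1)), now ((((- 0) * 1) * (1 * (1 * 1))) * 1)
step 2: mul_one (→) rewrites (1 * 1) into 1, now ((((- 0) * 1) * (1 * 1)) * 1)
step 3: mul_one (→) rewrites ((((- 0) * 1) * (1 * 1)) * 1) into (((- 0) * 1) * (1 * 1))
step 4: mul_one (→) rewrites (1 * 1) into 1, now (((- 0) * 1) * 1)
step 5: mul_one (→) rewrites (((- 0) * 1) * 1) into ((- 0) * 1)
step 6: mul_one (→) rewrites ((- 0) * 1) into (- 0), reaching cost 4 (bound 4)

(- 0)   [cost 4]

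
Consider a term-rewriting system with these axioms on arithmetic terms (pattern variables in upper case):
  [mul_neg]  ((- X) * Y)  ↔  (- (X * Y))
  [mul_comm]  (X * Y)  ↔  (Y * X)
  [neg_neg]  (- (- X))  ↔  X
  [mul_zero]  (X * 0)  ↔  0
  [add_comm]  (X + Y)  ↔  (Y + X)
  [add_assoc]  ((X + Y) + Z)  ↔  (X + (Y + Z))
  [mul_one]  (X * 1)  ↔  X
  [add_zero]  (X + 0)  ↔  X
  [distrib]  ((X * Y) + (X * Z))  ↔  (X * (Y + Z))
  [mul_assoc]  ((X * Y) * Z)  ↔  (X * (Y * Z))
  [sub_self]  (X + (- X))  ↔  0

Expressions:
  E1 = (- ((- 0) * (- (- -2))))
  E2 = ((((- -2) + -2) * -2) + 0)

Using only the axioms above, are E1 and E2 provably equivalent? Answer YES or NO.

(1) ((- 0) * (- (- -2)))  =[mul_neg →]=  (- (0 * (- (- -2))))    ⊢ (- (- (0 * (- (- -2)))))
(2) (- (- -2))  =[neg_neg →]=  -2    ⊢ (- (- (0 * -2)))
(3) (- (- (0 * -2)))  =[neg_neg →]=  (0 * -2)
(4) 0  =[sub_self ←]=  (-2 + (- -2))    ⊢ ((-2 + (- -2)) * -2)
(5) (-2 + (- -2))  =[add_comm →]=  ((- -2) + -2)    ⊢ (((- -2) + -2) * -2)
(6) (((- -2) + -2) * -2)  =[add_zero ←]=  ((((- -2) + -2) * -2) + 0)    ⊢ E2

YES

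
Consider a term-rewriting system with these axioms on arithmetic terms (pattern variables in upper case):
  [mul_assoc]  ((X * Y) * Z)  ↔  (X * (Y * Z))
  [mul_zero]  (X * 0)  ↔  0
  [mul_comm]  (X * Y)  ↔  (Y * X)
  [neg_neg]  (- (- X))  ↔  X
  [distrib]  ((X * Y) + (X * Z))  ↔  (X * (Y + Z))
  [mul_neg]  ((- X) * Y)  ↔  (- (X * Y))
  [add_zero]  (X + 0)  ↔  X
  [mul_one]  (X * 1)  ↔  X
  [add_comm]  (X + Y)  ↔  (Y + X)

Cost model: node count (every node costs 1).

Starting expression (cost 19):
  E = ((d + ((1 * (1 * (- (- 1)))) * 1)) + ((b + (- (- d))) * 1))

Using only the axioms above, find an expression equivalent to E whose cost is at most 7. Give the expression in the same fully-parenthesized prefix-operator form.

(1) (- (- 1))  =[neg_neg →]=  1    ⊢ ((d + ((1 * (1 * 1)) * 1)) + ((b + (- (- d))) * 1))
(2) (- (- d))  =[neg_neg →]=  d    ⊢ ((d + ((1 * (1 * 1)) * 1)) + ((b + d) * 1))
(3) (1 * 1)  =[mul_one →]=  1    ⊢ ((d + ((1 * 1) * 1)) + ((b + d) * 1))
(4) ((b + d) * 1)  =[mul_one →]=  (b + d)    ⊢ ((d + ((1 * 1) * 1)) + (b + d))
(5) (1 * 1)  =[mul_one →]=  1    ⊢ ((d + (1 * 1)) + (b + d))
(6) (1 * 1)  =[mul_one →]=  1    ⊢ cost 7, within 7

((d + 1) + (b + d))   [cost 7]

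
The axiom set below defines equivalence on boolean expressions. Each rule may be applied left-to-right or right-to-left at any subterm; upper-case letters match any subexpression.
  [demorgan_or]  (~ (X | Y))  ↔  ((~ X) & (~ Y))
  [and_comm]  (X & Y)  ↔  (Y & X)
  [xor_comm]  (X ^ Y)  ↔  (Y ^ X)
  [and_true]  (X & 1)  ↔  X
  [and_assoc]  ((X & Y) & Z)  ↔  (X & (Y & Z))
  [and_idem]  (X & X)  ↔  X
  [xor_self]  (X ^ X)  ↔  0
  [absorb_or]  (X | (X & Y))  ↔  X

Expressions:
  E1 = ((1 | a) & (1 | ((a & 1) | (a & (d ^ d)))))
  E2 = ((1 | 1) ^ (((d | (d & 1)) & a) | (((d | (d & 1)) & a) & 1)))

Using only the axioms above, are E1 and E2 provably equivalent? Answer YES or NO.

NO

The axioms are sound identities: if E1 ↔* E2 then E1 and E2 evaluate identically under any assignment.
Under a=1, d=1: E1 evaluates to 1, E2 to 0. Distinct ⇒ no rewrite sequence connects them.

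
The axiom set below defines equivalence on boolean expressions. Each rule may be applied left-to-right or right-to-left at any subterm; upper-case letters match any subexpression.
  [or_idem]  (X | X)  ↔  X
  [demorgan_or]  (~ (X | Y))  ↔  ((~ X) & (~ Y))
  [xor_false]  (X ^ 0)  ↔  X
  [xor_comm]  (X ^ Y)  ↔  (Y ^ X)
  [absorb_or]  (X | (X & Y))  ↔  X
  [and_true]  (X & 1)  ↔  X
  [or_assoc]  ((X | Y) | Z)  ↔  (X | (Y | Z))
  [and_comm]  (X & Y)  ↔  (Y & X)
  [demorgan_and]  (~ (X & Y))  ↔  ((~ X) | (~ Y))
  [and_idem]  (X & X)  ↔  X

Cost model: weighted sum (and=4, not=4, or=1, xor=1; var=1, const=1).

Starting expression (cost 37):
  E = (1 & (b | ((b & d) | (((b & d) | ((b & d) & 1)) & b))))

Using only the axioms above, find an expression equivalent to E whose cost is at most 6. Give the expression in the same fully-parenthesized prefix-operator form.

1. [absorb_or →] ((b & d) | ((b & d) & 1))  →  (b & d);  E = (1 & (b | ((b & d) | ((b & d) & b))))
2. [absorb_or →] ((b & d) | ((b & d) & b))  →  (b & d);  E = (1 & (b | (b & d)))
3. [absorb_or →] (b | (b & d))  →  b;  cost 6 ≤ 6, done

(1 & b)   [cost 6]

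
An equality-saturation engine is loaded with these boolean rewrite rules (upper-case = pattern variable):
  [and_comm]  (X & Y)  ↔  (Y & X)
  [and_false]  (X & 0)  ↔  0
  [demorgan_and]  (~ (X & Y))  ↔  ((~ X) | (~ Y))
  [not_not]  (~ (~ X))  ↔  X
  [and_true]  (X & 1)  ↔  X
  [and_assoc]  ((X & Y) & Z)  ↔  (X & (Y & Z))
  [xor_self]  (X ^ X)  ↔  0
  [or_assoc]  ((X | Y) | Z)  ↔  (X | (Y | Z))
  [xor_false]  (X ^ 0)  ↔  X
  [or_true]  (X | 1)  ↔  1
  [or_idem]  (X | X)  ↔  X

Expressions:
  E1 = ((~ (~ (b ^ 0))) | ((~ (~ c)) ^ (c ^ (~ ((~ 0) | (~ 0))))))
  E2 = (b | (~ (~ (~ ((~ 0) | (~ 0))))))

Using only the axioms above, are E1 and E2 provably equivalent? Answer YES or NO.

(1) ((~ 0) | (~ 0))  =[or_idem →]=  (~ 0)    ⊢ ((~ (~ (b ^ 0))) | ((~ (~ c)) ^ (c ^ (~ (~ 0)))))
(2) (~ (~ 0))  =[not_not →]=  0    ⊢ ((~ (~ (b ^ 0))) | ((~ (~ c)) ^ (c ^ 0)))
(3) (b ^ 0)  =[xor_false →]=  b    ⊢ ((~ (~ b)) | ((~ (~ c)) ^ (c ^ 0)))
(4) (~ (~ b))  =[not_not →]=  b    ⊢ (b | ((~ (~ c)) ^ (c ^ 0)))
(5) (c ^ 0)  =[xor_false →]=  c    ⊢ (b | ((~ (~ c)) ^ c))
(6) (~ (~ c))  =[not_not →]=  c    ⊢ (b | (c ^ c))
(7) (c ^ c)  =[xor_self →]=  0    ⊢ (b | 0)
(8) 0  =[not_not ←]=  (~ (~ 0))    ⊢ (b | (~ (~ 0)))
(9) (~ 0)  =[not_not ←]=  (~ (~ (~ 0)))    ⊢ (b | (~ (~ (~ (~ 0)))))
(10) (~ 0)  =[or_idem ←]=  ((~ 0) | (~ 0))    ⊢ E2

YES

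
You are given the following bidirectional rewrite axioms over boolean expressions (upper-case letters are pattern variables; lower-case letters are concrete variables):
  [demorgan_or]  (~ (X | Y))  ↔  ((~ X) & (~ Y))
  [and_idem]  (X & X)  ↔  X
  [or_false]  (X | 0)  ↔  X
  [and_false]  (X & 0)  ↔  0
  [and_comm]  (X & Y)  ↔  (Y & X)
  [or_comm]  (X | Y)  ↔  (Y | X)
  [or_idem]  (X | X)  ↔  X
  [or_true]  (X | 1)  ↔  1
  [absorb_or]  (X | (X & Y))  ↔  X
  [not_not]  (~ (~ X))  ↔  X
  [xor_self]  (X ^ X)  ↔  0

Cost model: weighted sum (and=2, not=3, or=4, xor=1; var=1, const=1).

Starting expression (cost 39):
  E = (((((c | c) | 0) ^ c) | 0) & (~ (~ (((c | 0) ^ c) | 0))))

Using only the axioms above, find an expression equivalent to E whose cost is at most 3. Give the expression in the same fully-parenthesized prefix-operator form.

(1) (~ (~ (((c | 0) ^ c) | 0)))  =[not_not →]=  (((c | 0) ^ c) | 0)    ⊢ (((((c | c) | 0) ^ c) | 0) & (((c | 0) ^ c) | 0))
(2) (c | c)  =[or_idem →]=  c    ⊢ ((((c | 0) ^ c) | 0) & (((c | 0) ^ c) | 0))
(3) ((((c | 0) ^ c) | 0) & (((c | 0) ^ c) | 0))  =[and_idem →]=  (((c | 0) ^ c) | 0)
(4) (((c | 0) ^ c) | 0)  =[or_false →]=  ((c | 0) ^ c)
(5) (c | 0)  =[or_false →]=  c    ⊢ cost 3, within 3

(c ^ c)   [cost 3]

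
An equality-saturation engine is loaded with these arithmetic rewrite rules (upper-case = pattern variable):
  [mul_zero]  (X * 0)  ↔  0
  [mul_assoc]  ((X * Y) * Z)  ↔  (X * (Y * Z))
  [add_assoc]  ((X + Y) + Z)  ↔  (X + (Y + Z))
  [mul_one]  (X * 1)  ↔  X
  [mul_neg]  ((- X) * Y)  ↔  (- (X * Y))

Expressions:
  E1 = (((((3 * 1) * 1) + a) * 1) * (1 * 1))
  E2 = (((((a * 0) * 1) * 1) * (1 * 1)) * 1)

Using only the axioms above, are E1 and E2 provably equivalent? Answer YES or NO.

Every axiom is a valid identity, so a rewrite proof would force E1 and E2 to agree under every assignment.
At a=0: E1 = 3 but E2 = 0; they differ, so no derivation exists.

NO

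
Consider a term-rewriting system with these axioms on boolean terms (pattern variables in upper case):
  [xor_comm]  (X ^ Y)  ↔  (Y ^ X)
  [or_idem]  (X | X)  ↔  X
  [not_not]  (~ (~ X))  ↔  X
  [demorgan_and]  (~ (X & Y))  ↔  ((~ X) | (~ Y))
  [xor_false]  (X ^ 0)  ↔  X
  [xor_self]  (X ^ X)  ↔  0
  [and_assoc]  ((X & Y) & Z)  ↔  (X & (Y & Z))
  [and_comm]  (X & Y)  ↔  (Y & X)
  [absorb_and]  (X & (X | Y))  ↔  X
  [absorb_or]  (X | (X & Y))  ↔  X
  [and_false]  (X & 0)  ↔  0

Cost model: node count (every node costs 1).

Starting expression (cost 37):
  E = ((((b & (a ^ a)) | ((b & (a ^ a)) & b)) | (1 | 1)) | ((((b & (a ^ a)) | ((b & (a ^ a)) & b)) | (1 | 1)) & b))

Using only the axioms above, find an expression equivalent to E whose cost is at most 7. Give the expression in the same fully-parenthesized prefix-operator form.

((b & 0) | (1 | 1))   [cost 7]

step 1: absorb_or (→) rewrites ((((b & (a ^ a)) | ((b & (a ^ a)) & b)) | (1 | 1)) | ((((b & (a ^ a)) | ((b & (a ^ a)) & b)) | (1 | 1)) & b)) into (((b & (a ^ a)) | ((b & (a ^ a)) & b)) | (1 | 1))
step 2: absorb_or (→) rewrites ((b & (a ^ a)) | ((b & (a ^ a)) & b)) into (b & (a ^ a)), now ((b & (a ^ a)) | (1 | 1))
step 3: xor_self (→) rewrites (a ^ a) into 0, reaching cost 7 (bound 7)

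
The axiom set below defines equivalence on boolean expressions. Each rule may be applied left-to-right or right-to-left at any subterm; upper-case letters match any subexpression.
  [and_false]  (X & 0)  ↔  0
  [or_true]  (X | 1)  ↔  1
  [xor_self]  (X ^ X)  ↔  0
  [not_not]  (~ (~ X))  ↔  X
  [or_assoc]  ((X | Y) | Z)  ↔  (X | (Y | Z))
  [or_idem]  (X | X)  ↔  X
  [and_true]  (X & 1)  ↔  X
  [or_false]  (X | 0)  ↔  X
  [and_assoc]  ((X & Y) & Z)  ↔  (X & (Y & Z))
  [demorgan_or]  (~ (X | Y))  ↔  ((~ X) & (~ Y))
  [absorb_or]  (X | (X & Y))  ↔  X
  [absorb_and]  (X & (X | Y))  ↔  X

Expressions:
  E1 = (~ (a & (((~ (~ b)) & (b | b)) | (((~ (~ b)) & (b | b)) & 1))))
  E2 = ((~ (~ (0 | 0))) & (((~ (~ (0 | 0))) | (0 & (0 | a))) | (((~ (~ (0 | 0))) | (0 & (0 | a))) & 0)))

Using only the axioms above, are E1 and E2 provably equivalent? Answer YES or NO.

NO

All listed rules preserve value, hence provable equivalence implies equal values everywhere; look for a separating assignment.
a=0, b=0 gives E1 ↦ 1, E2 ↦ 0; values differ ⇒ not provably equivalent.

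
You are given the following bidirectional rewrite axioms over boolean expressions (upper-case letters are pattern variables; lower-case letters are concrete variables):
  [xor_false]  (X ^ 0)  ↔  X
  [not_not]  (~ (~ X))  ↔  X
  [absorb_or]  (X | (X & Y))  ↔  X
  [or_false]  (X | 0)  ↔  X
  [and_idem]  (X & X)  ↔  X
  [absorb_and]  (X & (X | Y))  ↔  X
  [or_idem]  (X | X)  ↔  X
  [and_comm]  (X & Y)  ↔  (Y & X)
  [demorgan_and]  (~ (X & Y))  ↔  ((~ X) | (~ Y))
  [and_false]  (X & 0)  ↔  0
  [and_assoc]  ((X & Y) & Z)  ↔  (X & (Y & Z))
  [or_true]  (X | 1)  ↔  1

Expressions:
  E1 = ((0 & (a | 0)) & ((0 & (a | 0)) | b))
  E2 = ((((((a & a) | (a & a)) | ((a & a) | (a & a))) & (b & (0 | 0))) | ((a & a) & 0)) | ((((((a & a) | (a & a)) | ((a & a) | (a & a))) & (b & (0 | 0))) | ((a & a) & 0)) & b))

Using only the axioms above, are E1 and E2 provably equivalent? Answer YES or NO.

1. [absorb_and →] ((0 & (a | 0)) & ((0 & (a | 0)) | b))  →  (0 & (a | 0))
2. [and_comm →] (0 & (a | 0))  →  ((a | 0) & 0)
3. [or_false →] (a | 0)  →  a;  E1 = (a & 0)
4. [and_idem ←] a  →  (a & a);  E1 = ((a & a) & 0)
5. [or_idem ←] ((a & a) & 0)  →  (((a & a) & 0) | ((a & a) & 0))
6. [and_false ←] 0  →  (b & 0);  E1 = (((a & a) & (b & 0)) | ((a & a) & 0))
7. [or_idem ←] (a & a)  →  ((a & a) | (a & a));  E1 = ((((a & a) | (a & a)) & (b & 0)) | ((a & a) & 0))
8. [or_idem ←] 0  →  (0 | 0);  E1 = ((((a & a) | (a & a)) & (b & (0 | 0))) | ((a & a) & 0))
9. [or_idem ←] ((a & a) | (a & a))  →  (((a & a) | (a & a)) | ((a & a) | (a & a)));  E1 = (((((a & a) | (a & a)) | ((a & a) | (a & a))) & (b & (0 | 0))) | ((a & a) & 0))
10. [absorb_or ←] (((((a & a) | (a & a)) | ((a & a) | (a & a))) & (b & (0 | 0))) | ((a & a) & 0))  →  ((((((a & a) | (a & a)) | ((a & a) | (a & a))) & (b & (0 | 0))) | ((a & a) & 0)) | ((((((a & a) | (a & a)) | ((a & a) | (a & a))) & (b & (0 | 0))) | ((a & a) & 0)) & b));  this is E2

YES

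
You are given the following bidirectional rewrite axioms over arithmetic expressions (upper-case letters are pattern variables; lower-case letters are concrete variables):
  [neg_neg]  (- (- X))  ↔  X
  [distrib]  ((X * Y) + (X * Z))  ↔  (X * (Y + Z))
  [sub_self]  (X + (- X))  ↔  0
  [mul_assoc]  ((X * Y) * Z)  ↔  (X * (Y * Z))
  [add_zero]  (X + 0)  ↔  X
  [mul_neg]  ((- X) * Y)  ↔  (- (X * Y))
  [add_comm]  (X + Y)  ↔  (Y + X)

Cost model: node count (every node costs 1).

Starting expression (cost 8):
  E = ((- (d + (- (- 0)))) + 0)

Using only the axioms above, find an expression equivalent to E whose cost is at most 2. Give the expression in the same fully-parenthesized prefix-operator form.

1. [neg_neg →] (- (- 0))  →  0;  E = ((- (d + 0)) + 0)
2. [add_zero →] (d + 0)  →  d;  E = ((- d) + 0)
3. [add_zero →] ((- d) + 0)  →  (- d);  cost 2 ≤ 2, done

(- d)   [cost 2]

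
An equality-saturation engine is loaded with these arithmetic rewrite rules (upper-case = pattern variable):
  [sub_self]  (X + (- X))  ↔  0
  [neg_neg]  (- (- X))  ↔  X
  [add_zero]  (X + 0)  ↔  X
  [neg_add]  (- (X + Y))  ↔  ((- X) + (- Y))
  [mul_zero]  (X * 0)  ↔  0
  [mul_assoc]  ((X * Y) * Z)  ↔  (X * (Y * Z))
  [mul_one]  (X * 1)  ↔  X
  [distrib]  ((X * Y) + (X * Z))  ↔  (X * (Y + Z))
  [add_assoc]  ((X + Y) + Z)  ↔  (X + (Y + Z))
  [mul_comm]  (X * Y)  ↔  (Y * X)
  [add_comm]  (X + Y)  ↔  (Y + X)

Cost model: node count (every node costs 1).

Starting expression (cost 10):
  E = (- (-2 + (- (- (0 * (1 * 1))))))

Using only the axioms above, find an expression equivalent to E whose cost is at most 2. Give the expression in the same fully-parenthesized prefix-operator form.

1. [neg_neg →] (- (- (0 * (1 * 1))))  →  (0 * (1 * 1));  E = (- (-2 + (0 * (1 * 1))))
2. [mul_one →] (1 * 1)  →  1;  E = (- (-2 + (0 * 1)))
3. [mul_one →] (0 * 1)  →  0;  E = (- (-2 + 0))
4. [add_zero →] (-2 + 0)  →  -2;  cost 2 ≤ 2, done

(- -2)   [cost 2]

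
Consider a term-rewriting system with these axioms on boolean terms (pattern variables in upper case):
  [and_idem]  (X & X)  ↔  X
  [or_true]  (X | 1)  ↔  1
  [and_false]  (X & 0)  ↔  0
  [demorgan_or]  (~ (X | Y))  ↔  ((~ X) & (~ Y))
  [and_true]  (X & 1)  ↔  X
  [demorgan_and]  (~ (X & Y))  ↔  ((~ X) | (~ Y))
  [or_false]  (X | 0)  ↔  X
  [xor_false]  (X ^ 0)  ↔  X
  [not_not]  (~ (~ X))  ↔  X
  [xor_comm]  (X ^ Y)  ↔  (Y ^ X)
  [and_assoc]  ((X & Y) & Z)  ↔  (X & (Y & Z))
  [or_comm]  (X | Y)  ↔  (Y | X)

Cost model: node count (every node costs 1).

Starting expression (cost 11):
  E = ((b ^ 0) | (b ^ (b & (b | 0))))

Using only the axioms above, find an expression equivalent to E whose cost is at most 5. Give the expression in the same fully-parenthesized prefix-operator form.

(b | (b ^ b))   [cost 5]

1. [or_false →] (b | 0)  →  b;  E = ((b ^ 0) | (b ^ (b & b)))
2. [xor_false →] (b ^ 0)  →  b;  E = (b | (b ^ (b & b)))
3. [and_idem →] (b & b)  →  b;  cost 5 ≤ 5, done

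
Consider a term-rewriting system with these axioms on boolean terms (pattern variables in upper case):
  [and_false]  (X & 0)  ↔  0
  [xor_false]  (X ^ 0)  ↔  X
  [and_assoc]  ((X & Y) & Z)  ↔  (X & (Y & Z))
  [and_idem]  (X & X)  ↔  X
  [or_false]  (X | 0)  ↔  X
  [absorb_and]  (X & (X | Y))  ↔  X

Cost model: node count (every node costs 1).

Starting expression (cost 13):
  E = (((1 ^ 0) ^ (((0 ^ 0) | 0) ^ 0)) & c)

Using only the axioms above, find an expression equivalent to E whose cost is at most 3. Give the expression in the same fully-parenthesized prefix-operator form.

(1 & c)   [cost 3]

(1) ((0 ^ 0) | 0)  =[or_false →]=  (0 ^ 0)    ⊢ (((1 ^ 0) ^ ((0 ^ 0) ^ 0)) & c)
(2) (1 ^ 0)  =[xor_false →]=  1    ⊢ ((1 ^ ((0 ^ 0) ^ 0)) & c)
(3) (0 ^ 0)  =[xor_false →]=  0    ⊢ ((1 ^ (0 ^ 0)) & c)
(4) (0 ^ 0)  =[xor_false →]=  0    ⊢ ((1 ^ 0) & c)
(5) (1 ^ 0)  =[xor_false →]=  1    ⊢ cost 3, within 3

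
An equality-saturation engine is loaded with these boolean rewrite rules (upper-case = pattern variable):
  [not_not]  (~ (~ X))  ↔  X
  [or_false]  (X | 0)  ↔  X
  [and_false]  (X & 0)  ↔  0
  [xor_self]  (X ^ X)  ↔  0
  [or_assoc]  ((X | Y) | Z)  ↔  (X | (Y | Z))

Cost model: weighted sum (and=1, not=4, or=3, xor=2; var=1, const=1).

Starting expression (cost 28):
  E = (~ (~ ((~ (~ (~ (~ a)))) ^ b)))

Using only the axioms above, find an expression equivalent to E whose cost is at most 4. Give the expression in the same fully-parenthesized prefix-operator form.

step 1: not_not (→) rewrites (~ (~ (~ a))) into (~ a), now (~ (~ ((~ (~ a)) ^ b)))
step 2: not_not (→) rewrites (~ (~ ((~ (~ a)) ^ b))) into ((~ (~ a)) ^ b)
step 3: not_not (→) rewrites (~ (~ a)) into a, reaching cost 4 (bound 4)

(a ^ b)   [cost 4]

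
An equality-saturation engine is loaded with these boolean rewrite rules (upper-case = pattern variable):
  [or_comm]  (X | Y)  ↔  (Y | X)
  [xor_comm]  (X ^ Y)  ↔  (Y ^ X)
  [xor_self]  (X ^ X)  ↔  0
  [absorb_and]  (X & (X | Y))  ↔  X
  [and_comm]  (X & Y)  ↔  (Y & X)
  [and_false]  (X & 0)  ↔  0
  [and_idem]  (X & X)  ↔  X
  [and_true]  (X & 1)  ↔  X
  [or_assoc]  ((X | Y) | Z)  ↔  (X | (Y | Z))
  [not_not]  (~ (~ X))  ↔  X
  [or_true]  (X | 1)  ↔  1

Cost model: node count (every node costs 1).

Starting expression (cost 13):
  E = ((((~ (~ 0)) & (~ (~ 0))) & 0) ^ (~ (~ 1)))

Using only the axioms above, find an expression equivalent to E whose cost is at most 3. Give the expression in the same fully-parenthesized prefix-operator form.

1. [and_idem →] ((~ (~ 0)) & (~ (~ 0)))  →  (~ (~ 0));  E = (((~ (~ 0)) & 0) ^ (~ (~ 1)))
2. [not_not →] (~ (~ 1))  →  1;  E = (((~ (~ 0)) & 0) ^ 1)
3. [not_not →] (~ (~ 0))  →  0;  E = ((0 & 0) ^ 1)
4. [and_idem →] (0 & 0)  →  0;  cost 3 ≤ 3, done

(0 ^ 1)   [cost 3]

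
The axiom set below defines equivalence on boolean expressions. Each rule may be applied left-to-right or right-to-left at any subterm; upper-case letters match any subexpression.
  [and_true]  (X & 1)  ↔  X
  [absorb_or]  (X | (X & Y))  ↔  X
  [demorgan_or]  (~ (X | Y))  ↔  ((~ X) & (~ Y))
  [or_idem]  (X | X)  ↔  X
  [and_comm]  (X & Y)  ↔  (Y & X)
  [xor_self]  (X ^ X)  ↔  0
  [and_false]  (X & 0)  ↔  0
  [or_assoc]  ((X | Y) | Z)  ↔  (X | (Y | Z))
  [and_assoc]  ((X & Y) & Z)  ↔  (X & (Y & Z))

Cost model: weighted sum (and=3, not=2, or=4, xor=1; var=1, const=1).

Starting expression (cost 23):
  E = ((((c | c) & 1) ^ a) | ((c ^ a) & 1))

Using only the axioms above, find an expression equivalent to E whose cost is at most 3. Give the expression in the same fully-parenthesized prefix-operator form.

step 1: or_idem (→) rewrites (c | c) into c, now (((c & 1) ^ a) | ((c ^ a) & 1))
step 2: and_true (→) rewrites (c & 1) into c, now ((c ^ a) | ((c ^ a) & 1))
step 3: absorb_or (→) rewrites ((c ^ a) | ((c ^ a) & 1)) into (c ^ a), reaching cost 3 (bound 3)

(c ^ a)   [cost 3]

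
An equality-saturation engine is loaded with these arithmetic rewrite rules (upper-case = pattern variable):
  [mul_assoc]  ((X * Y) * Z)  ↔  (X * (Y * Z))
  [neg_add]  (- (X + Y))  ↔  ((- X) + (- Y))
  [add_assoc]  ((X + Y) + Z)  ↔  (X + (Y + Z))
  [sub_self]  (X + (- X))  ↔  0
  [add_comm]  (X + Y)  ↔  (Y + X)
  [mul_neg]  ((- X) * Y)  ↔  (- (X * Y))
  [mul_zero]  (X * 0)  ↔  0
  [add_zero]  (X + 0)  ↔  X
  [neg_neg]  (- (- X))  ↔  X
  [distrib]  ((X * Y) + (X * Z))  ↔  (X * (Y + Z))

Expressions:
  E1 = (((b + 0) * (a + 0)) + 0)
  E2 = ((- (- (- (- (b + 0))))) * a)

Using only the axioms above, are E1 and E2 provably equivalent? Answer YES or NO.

(1) (b + 0)  =[add_zero →]=  b    ⊢ ((b * (a + 0)) + 0)
(2) (a + 0)  =[add_zero →]=  a    ⊢ ((b * a) + 0)
(3) ((b * a) + 0)  =[add_zero →]=  (b * a)
(4) b  =[neg_neg ←]=  (- (- b))    ⊢ ((- (- b)) * a)
(5) b  =[add_zero ←]=  (b + 0)    ⊢ ((- (- (b + 0))) * a)
(6) (- (- (b + 0)))  =[neg_neg ←]=  (- (- (- (- (b + 0)))))    ⊢ E2

YES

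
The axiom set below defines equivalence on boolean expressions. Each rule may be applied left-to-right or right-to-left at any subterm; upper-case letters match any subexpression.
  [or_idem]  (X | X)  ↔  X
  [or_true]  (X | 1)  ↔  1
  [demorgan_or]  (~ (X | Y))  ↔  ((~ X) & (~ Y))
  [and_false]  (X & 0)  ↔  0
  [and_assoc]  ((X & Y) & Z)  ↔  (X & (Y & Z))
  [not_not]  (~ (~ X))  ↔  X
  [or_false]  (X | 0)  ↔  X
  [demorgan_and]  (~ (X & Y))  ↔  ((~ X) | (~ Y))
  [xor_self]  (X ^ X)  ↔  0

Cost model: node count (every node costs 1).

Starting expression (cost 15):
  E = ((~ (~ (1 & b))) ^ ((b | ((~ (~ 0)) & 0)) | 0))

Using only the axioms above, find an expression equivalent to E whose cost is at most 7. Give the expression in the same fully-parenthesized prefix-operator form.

1. [not_not →] (~ (~ 0))  →  0;  E = ((~ (~ (1 & b))) ^ ((b | (0 & 0)) | 0))
2. [and_false →] (0 & 0)  →  0;  E = ((~ (~ (1 & b))) ^ ((b | 0) | 0))
3. [or_false →] (b | 0)  →  b;  E = ((~ (~ (1 & b))) ^ (b | 0))
4. [not_not →] (~ (~ (1 & b)))  →  (1 & b);  cost 7 ≤ 7, done

((1 & b) ^ (b | 0))   [cost 7]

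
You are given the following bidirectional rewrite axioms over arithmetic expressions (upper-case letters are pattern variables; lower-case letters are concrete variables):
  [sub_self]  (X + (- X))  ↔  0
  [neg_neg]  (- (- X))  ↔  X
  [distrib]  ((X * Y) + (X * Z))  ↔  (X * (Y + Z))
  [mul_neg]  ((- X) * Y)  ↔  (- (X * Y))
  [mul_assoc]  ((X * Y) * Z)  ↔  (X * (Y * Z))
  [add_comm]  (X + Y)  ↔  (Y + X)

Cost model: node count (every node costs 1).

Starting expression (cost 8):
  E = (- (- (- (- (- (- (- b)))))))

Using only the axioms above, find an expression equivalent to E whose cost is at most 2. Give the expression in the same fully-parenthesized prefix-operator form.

(- b)   [cost 2]

step 1: neg_neg (→) rewrites (- (- b)) into b, now (- (- (- (- (- b)))))
step 2: neg_neg (→) rewrites (- (- (- b))) into (- b), now (- (- (- b)))
step 3: neg_neg (→) rewrites (- (- (- b))) into (- b), reaching cost 2 (bound 2)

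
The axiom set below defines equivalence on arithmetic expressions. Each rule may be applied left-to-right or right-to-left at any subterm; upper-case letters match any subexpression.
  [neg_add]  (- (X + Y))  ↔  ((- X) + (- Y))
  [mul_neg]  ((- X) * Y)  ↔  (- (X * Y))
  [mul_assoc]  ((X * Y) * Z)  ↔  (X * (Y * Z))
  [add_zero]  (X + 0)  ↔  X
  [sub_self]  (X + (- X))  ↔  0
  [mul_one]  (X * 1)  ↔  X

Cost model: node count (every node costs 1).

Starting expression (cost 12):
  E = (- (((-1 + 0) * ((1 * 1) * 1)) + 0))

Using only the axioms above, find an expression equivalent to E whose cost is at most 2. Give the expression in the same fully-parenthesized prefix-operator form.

(1) ((1 * 1) * 1)  =[mul_one →]=  (1 * 1)    ⊢ (- (((-1 + 0) * (1 * 1)) + 0))
(2) (1 * 1)  =[mul_one →]=  1    ⊢ (- (((-1 + 0) * 1) + 0))
(3) (-1 + 0)  =[add_zero →]=  -1    ⊢ (- ((-1 * 1) + 0))
(4) ((-1 * 1) + 0)  =[add_zero →]=  (-1 * 1)    ⊢ (- (-1 * 1))
(5) (-1 * 1)  =[mul_one →]=  -1    ⊢ cost 2, within 2

(- -1)   [cost 2]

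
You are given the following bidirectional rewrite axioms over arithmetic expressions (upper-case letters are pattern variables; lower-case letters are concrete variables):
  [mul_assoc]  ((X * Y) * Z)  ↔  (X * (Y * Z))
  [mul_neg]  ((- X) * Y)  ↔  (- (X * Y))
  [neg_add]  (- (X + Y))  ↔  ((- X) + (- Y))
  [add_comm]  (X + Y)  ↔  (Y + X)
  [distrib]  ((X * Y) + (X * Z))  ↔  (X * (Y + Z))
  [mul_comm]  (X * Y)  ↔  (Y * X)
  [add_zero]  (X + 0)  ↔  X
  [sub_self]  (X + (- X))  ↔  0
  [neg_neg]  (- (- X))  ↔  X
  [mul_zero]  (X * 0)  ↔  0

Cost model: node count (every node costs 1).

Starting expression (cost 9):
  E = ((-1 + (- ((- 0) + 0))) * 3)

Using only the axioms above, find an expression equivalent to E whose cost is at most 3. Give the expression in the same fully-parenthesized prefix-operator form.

(-1 * 3)   [cost 3]

1. [add_zero →] ((- 0) + 0)  →  (- 0);  E = ((-1 + (- (- 0))) * 3)
2. [neg_neg →] (- (- 0))  →  0;  E = ((-1 + 0) * 3)
3. [add_zero →] (-1 + 0)  →  -1;  cost 3 ≤ 3, done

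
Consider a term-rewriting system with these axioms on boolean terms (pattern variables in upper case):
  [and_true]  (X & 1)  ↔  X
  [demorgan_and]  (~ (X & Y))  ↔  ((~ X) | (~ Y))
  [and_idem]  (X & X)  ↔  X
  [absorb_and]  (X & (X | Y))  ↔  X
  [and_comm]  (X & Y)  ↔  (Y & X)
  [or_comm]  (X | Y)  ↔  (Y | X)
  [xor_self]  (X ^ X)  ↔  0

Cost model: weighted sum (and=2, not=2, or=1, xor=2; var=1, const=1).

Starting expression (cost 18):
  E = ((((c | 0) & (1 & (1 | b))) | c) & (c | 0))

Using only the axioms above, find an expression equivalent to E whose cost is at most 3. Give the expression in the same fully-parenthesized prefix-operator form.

1. [absorb_and →] (1 & (1 | b))  →  1;  E = ((((c | 0) & 1) | c) & (c | 0))
2. [and_true →] ((c | 0) & 1)  →  (c | 0);  E = (((c | 0) | c) & (c | 0))
3. [and_comm →] (((c | 0) | c) & (c | 0))  →  ((c | 0) & ((c | 0) | c))
4. [absorb_and →] ((c | 0) & ((c | 0) | c))  →  (c | 0);  cost 3 ≤ 3, done

(c | 0)   [cost 3]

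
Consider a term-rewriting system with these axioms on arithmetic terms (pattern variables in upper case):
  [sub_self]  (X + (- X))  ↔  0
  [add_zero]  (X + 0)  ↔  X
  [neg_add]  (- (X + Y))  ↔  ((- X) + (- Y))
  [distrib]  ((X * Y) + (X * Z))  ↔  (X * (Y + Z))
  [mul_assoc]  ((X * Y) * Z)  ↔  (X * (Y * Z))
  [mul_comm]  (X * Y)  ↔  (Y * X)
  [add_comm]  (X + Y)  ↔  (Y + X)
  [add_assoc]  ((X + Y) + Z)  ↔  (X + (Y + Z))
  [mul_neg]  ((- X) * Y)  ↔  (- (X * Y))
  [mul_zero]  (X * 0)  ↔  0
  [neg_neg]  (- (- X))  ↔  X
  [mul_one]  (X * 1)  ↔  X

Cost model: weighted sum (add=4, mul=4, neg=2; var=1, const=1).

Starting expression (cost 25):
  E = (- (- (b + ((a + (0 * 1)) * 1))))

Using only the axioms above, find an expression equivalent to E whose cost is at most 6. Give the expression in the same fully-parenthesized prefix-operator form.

(b + a)   [cost 6]

(1) (0 * 1)  =[mul_one →]=  0    ⊢ (- (- (b + ((a + 0) * 1))))
(2) (a + 0)  =[add_zero →]=  a    ⊢ (- (- (b + (a * 1))))
(3) (a * 1)  =[mul_one →]=  a    ⊢ (- (- (b + a)))
(4) (- (- (b + a)))  =[neg_neg →]=  (b + a)    ⊢ cost 6, within 6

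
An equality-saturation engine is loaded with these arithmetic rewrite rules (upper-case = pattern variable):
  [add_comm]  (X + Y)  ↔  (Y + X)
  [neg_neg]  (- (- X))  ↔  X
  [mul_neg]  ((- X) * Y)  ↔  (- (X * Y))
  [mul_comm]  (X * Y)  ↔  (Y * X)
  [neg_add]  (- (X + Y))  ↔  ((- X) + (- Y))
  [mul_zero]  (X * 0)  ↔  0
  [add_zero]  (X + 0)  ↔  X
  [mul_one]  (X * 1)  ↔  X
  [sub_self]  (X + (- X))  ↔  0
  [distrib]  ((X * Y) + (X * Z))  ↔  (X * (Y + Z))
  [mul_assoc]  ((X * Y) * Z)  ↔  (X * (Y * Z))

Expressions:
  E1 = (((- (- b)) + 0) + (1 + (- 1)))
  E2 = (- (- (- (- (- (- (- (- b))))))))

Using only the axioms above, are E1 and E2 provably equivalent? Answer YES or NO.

1. [sub_self →] (1 + (- 1))  →  0;  E1 = (((- (- b)) + 0) + 0)
2. [add_zero →] ((- (- b)) + 0)  →  (- (- b));  E1 = ((- (- b)) + 0)
3. [add_zero →] ((- (- b)) + 0)  →  (- (- b))
4. [neg_neg ←] (- b)  →  (- (- (- b)));  E1 = (- (- (- (- b))))
5. [neg_neg ←] b  →  (- (- b));  E1 = (- (- (- (- (- (- b))))))
6. [neg_neg ←] (- (- (- (- b))))  →  (- (- (- (- (- (- b))))));  this is E2

YES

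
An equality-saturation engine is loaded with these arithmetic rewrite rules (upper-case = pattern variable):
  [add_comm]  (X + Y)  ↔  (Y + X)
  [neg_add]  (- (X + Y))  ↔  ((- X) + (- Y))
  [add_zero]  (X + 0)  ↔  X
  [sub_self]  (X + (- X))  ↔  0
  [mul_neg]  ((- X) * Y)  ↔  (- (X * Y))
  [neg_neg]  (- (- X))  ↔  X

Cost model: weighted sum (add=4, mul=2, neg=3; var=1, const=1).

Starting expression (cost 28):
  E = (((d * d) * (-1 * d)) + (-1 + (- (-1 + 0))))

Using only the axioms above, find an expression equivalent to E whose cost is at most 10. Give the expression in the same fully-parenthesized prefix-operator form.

((d * d) * (-1 * d))   [cost 10]

step 1: add_zero (→) rewrites (-1 + 0) into -1, now (((d * d) * (-1 * d)) + (-1 + (- -1)))
step 2: sub_self (→) rewrites (-1 + (- -1)) into 0, now (((d * d) * (-1 * d)) + 0)
step 3: add_zero (→) rewrites (((d * d) * (-1 * d)) + 0) into ((d * d) * (-1 * d)), reaching cost 10 (bound 10)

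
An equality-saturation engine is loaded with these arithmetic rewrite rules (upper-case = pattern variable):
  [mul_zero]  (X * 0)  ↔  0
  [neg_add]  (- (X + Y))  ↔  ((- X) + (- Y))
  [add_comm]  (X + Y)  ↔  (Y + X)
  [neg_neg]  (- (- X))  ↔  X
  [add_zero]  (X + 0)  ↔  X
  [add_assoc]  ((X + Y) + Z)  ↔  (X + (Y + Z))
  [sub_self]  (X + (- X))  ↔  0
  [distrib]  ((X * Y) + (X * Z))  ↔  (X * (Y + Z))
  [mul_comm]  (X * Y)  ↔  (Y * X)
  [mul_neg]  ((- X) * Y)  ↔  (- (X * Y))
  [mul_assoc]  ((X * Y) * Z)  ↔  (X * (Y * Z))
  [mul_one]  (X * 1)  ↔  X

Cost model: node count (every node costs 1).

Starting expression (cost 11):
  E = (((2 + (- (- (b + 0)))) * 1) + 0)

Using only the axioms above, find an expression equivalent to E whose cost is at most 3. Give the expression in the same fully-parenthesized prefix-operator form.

(2 + b)   [cost 3]

step 1: neg_neg (→) rewrites (- (- (b + 0))) into (b + 0), now (((2 + (b + 0)) * 1) + 0)
step 2: add_zero (→) rewrites (b + 0) into b, now (((2 + b) * 1) + 0)
step 3: mul_one (→) rewrites ((2 + b) * 1) into (2 + b), now ((2 + b) + 0)
step 4: add_zero (→) rewrites ((2 + b) + 0) into (2 + b), reaching cost 3 (bound 3)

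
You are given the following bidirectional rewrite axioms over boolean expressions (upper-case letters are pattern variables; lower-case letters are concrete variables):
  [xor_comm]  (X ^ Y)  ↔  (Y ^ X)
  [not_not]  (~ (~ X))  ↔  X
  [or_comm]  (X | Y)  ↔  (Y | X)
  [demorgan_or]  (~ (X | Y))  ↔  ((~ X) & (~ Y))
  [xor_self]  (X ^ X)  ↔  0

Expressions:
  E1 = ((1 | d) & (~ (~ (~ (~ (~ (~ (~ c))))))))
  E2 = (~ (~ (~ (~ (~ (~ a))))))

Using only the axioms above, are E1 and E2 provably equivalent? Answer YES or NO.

NO

The axioms are sound identities: if E1 ↔* E2 then E1 and E2 evaluate identically under any assignment.
Under a=0, c=0, d=0: E1 evaluates to 1, E2 to 0. Distinct ⇒ no rewrite sequence connects them.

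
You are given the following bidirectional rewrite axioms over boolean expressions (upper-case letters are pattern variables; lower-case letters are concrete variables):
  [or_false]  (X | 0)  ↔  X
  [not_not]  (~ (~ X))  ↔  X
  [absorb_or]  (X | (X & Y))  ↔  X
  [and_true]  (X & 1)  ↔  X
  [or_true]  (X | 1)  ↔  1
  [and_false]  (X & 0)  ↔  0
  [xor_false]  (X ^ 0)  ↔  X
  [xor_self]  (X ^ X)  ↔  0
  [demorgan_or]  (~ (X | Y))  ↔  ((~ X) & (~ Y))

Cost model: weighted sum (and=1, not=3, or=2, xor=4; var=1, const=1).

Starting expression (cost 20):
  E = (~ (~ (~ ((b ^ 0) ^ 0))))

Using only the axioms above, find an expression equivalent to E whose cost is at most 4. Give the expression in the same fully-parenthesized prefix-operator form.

(~ b)   [cost 4]

1. [xor_false →] (b ^ 0)  →  b;  E = (~ (~ (~ (b ^ 0))))
2. [xor_false →] (b ^ 0)  →  b;  E = (~ (~ (~ b)))
3. [not_not →] (~ (~ b))  →  b;  cost 4 ≤ 4, done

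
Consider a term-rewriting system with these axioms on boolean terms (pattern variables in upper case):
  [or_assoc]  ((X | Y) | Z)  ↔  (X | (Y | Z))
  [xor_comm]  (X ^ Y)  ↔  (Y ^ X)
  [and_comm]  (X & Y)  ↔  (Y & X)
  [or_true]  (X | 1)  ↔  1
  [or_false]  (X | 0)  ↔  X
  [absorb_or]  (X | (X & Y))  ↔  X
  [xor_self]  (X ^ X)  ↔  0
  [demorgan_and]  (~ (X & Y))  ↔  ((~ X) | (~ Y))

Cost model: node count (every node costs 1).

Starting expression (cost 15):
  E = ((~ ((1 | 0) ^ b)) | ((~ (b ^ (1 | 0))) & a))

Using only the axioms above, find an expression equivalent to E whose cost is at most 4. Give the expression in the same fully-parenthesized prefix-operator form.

(~ (1 ^ b))   [cost 4]

(1) (b ^ (1 | 0))  =[xor_comm →]=  ((1 | 0) ^ b)    ⊢ ((~ ((1 | 0) ^ b)) | ((~ ((1 | 0) ^ b)) & a))
(2) ((~ ((1 | 0) ^ b)) | ((~ ((1 | 0) ^ b)) & a))  =[absorb_or →]=  (~ ((1 | 0) ^ b))
(3) (1 | 0)  =[or_false →]=  1    ⊢ cost 4, within 4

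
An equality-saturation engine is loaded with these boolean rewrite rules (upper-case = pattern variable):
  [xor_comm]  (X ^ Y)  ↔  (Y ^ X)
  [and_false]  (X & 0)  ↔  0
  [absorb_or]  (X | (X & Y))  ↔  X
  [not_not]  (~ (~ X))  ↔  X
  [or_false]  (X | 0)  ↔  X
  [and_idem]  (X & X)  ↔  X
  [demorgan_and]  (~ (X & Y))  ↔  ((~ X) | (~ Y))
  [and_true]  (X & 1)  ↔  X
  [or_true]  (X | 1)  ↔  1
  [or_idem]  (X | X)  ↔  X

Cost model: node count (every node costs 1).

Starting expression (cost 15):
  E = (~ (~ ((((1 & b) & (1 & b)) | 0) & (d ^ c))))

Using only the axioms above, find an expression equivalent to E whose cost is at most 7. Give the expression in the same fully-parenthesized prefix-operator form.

(1) (~ (~ ((((1 & b) & (1 & b)) | 0) & (d ^ c))))  =[not_not →]=  ((((1 & b) & (1 & b)) | 0) & (d ^ c))
(2) ((1 & b) & (1 & b))  =[and_idem →]=  (1 & b)    ⊢ (((1 & b) | 0) & (d ^ c))
(3) ((1 & b) | 0)  =[or_false →]=  (1 & b)    ⊢ cost 7, within 7

((1 & b) & (d ^ c))   [cost 7]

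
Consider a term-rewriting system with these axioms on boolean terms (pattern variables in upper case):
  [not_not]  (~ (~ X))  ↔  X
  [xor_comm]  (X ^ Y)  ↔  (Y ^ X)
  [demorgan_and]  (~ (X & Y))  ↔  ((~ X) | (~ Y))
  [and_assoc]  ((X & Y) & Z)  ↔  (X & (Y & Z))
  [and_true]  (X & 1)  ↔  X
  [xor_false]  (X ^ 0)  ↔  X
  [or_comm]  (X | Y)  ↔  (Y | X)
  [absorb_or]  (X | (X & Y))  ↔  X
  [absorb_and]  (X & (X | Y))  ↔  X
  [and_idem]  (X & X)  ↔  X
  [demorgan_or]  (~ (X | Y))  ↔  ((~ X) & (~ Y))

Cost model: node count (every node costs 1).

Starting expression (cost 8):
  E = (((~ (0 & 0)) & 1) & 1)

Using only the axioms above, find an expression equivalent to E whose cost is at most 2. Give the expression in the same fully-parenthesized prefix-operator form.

(~ 0)   [cost 2]

(1) (((~ (0 & 0)) & 1) & 1)  =[and_true →]=  ((~ (0 & 0)) & 1)
(2) ((~ (0 & 0)) & 1)  =[and_true →]=  (~ (0 & 0))
(3) (0 & 0)  =[and_idem →]=  0    ⊢ cost 2, within 2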